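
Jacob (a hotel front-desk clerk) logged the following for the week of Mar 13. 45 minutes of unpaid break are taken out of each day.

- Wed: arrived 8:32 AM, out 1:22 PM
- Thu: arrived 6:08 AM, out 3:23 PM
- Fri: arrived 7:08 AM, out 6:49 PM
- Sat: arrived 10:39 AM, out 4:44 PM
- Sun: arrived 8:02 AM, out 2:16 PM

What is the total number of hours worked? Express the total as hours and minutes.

Wed: 8:32 AM–1:22 PM = 4 h 50 min; less 45 min break → 4 h 5 min
Thu: 6:08 AM–3:23 PM = 9 h 15 min; less 45 min break → 8 h 30 min
Fri: 7:08 AM–6:49 PM = 11 h 41 min; less 45 min break → 10 h 56 min
Sat: 10:39 AM–4:44 PM = 6 h 5 min; less 45 min break → 5 h 20 min
Sun: 8:02 AM–2:16 PM = 6 h 14 min; less 45 min break → 5 h 29 min
Total: 4 h 5 min + 8 h 30 min + 10 h 56 min + 5 h 20 min + 5 h 29 min = 34 h 20 min.

34 h 20 min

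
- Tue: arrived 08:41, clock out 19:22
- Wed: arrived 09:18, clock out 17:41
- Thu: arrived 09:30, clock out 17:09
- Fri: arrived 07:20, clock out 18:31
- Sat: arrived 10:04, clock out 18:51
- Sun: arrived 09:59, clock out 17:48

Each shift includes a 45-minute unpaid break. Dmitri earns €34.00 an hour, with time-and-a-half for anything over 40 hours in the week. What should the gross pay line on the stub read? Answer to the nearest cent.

€1870.00

Tue: 08:41–19:22 = 10 h 41 min; less 45 min break → 9 h 56 min
Wed: 09:18–17:41 = 8 h 23 min; less 45 min break → 7 h 38 min
Thu: 09:30–17:09 = 7 h 39 min; less 45 min break → 6 h 54 min
Fri: 07:20–18:31 = 11 h 11 min; less 45 min break → 10 h 26 min
Sat: 10:04–18:51 = 8 h 47 min; less 45 min break → 8 h 2 min
Sun: 09:59–17:48 = 7 h 49 min; less 45 min break → 7 h 4 min
Total worked: 50 h 0 min = 3000 min.
Regular 40 h 0 min = 2400 min at €34.00/h; overtime 10 h 0 min = 600 min at €51.00/h.
Pay = (2400 × €34.00 + 600 × €51.00) ÷ 60 = €1870.00.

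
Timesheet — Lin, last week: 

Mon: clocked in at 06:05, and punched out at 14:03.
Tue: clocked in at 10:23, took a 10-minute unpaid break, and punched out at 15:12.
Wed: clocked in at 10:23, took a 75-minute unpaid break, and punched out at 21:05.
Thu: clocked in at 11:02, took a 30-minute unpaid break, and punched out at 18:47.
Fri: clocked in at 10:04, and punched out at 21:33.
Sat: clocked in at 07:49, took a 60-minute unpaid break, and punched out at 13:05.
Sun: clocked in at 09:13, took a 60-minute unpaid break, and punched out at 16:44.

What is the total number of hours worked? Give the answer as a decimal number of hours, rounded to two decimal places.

51.58 hours

Mon: 06:05–14:03 = 7 h 58 min
Tue: 10:23–15:12 = 4 h 49 min; less 10 min break → 4 h 39 min
Wed: 10:23–21:05 = 10 h 42 min; less 75 min break → 9 h 27 min
Thu: 11:02–18:47 = 7 h 45 min; less 30 min break → 7 h 15 min
Fri: 10:04–21:33 = 11 h 29 min
Sat: 07:49–13:05 = 5 h 16 min; less 60 min break → 4 h 16 min
Sun: 09:13–16:44 = 7 h 31 min; less 60 min break → 6 h 31 min
Total: 7 h 58 min + 4 h 39 min + 9 h 27 min + 7 h 15 min + 11 h 29 min + 4 h 16 min + 6 h 31 min = 51 h 35 min.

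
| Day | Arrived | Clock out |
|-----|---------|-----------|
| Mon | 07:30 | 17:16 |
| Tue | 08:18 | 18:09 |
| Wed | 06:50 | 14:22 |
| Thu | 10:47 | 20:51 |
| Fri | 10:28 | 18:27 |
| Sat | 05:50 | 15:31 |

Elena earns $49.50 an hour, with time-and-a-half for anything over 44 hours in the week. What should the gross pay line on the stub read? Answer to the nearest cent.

Mon: 07:30–17:16 = 9 h 46 min
Tue: 08:18–18:09 = 9 h 51 min
Wed: 06:50–14:22 = 7 h 32 min
Thu: 10:47–20:51 = 10 h 4 min
Fri: 10:28–18:27 = 7 h 59 min
Sat: 05:50–15:31 = 9 h 41 min
Total worked: 54 h 53 min = 3293 min.
Regular 44 h 0 min = 2640 min at $49.50/h; overtime 10 h 53 min = 653 min at $74.25/h.
Pay = (2640 × $49.50 + 653 × $74.25) ÷ 60 = $2986.09.

$2986.09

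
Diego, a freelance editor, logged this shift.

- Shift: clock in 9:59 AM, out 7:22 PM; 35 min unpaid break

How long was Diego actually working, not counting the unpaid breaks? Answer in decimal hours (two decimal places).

Shift: 9:59 AM–7:22 PM = 9 h 23 min; less 35 min break → 8 h 48 min

8.80 hours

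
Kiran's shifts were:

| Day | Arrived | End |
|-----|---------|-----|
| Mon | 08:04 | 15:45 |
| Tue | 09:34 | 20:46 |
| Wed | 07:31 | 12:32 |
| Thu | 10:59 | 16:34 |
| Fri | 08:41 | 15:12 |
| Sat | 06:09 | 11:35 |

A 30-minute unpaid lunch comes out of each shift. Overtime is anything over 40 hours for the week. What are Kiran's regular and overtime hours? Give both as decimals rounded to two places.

Regular 38.43 hours, overtime 0.00 hours

Mon: 08:04–15:45 = 7 h 41 min; less 30 min break → 7 h 11 min
Tue: 09:34–20:46 = 11 h 12 min; less 30 min break → 10 h 42 min
Wed: 07:31–12:32 = 5 h 1 min; less 30 min break → 4 h 31 min
Thu: 10:59–16:34 = 5 h 35 min; less 30 min break → 5 h 5 min
Fri: 08:41–15:12 = 6 h 31 min; less 30 min break → 6 h 1 min
Sat: 06:09–11:35 = 5 h 26 min; less 30 min break → 4 h 56 min
Total worked: 38 h 26 min = 38.43 h.
Threshold 40 h → overtime 0 h 0 min, regular 38 h 26 min.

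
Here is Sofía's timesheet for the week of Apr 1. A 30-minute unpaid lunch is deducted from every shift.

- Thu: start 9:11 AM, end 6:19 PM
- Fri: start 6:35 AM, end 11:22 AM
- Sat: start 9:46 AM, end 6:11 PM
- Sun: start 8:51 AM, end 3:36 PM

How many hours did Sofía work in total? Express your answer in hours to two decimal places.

Thu: 9:11 AM–6:19 PM = 9 h 8 min; less 30 min break → 8 h 38 min
Fri: 6:35 AM–11:22 AM = 4 h 47 min; less 30 min break → 4 h 17 min
Sat: 9:46 AM–6:11 PM = 8 h 25 min; less 30 min break → 7 h 55 min
Sun: 8:51 AM–3:36 PM = 6 h 45 min; less 30 min break → 6 h 15 min
Total: 8 h 38 min + 4 h 17 min + 7 h 55 min + 6 h 15 min = 27 h 5 min.

27.08 hours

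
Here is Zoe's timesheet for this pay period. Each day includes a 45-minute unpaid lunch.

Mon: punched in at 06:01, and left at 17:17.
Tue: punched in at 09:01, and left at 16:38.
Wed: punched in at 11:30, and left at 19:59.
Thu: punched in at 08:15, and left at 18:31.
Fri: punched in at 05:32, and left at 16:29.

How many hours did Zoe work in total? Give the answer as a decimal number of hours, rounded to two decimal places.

Mon: 06:01–17:17 = 11 h 16 min; less 45 min break → 10 h 31 min
Tue: 09:01–16:38 = 7 h 37 min; less 45 min break → 6 h 52 min
Wed: 11:30–19:59 = 8 h 29 min; less 45 min break → 7 h 44 min
Thu: 08:15–18:31 = 10 h 16 min; less 45 min break → 9 h 31 min
Fri: 05:32–16:29 = 10 h 57 min; less 45 min break → 10 h 12 min
Total: 10 h 31 min + 6 h 52 min + 7 h 44 min + 9 h 31 min + 10 h 12 min = 44 h 50 min.

44.83 hours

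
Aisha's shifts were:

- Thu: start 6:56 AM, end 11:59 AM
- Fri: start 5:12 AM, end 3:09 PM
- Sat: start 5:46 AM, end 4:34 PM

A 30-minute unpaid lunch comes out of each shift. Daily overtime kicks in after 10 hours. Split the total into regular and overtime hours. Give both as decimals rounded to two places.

Regular 24.00 hours, overtime 0.30 hours

Thu: 6:56 AM–11:59 AM = 5 h 3 min; less 30 min break → 4 h 33 min
Fri: 5:12 AM–3:09 PM = 9 h 57 min; less 30 min break → 9 h 27 min
Sat: 5:46 AM–4:34 PM = 10 h 48 min; less 30 min break → 10 h 18 min
Thu reg 4 h 33 min / OT 0 h 0 min; Fri reg 9 h 27 min / OT 0 h 0 min; Sat reg 10 h 0 min / OT 0 h 18 min.
Totals: regular 24 h 0 min, overtime 0 h 18 min.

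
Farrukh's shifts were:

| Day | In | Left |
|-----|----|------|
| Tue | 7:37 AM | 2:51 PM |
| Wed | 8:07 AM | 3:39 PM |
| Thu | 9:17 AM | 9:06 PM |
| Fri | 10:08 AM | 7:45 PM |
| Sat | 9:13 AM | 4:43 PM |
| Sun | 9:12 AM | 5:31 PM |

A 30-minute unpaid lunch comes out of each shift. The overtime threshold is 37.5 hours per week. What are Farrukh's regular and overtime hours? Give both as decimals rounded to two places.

Tue: 7:37 AM–2:51 PM = 7 h 14 min; less 30 min break → 6 h 44 min
Wed: 8:07 AM–3:39 PM = 7 h 32 min; less 30 min break → 7 h 2 min
Thu: 9:17 AM–9:06 PM = 11 h 49 min; less 30 min break → 11 h 19 min
Fri: 10:08 AM–7:45 PM = 9 h 37 min; less 30 min break → 9 h 7 min
Sat: 9:13 AM–4:43 PM = 7 h 30 min; less 30 min break → 7 h 0 min
Sun: 9:12 AM–5:31 PM = 8 h 19 min; less 30 min break → 7 h 49 min
Total worked: 49 h 1 min = 49.02 h.
Threshold 37.5 h → overtime 11 h 31 min, regular 37 h 30 min.

Regular 37.50 hours, overtime 11.52 hours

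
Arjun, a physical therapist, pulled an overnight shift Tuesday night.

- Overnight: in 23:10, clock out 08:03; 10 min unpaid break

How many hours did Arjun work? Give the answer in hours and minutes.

8 h 43 min

Overnight: 23:10 → midnight = 0 h 50 min; midnight → 08:03 = 8 h 3 min; span 8 h 53 min; less 10 min break → 8 h 43 min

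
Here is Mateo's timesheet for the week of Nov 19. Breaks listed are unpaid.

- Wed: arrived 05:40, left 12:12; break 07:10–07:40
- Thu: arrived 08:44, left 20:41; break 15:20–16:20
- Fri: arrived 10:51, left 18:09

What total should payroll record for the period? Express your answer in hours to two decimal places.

Wed: 05:40–12:12 = 6 h 32 min; less 30 min break → 6 h 2 min
Thu: 08:44–20:41 = 11 h 57 min; less 60 min break → 10 h 57 min
Fri: 10:51–18:09 = 7 h 18 min
Total: 6 h 2 min + 10 h 57 min + 7 h 18 min = 24 h 17 min.

24.28 hours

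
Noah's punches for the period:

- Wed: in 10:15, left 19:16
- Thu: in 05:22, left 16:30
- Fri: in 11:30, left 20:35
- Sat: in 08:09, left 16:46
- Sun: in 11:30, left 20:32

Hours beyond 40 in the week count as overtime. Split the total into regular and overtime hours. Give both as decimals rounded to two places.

Wed: 10:15–19:16 = 9 h 1 min
Thu: 05:22–16:30 = 11 h 8 min
Fri: 11:30–20:35 = 9 h 5 min
Sat: 08:09–16:46 = 8 h 37 min
Sun: 11:30–20:32 = 9 h 2 min
Total worked: 46 h 53 min = 46.88 h.
Threshold 40 h → overtime 6 h 53 min, regular 40 h 0 min.

Regular 40.00 hours, overtime 6.88 hours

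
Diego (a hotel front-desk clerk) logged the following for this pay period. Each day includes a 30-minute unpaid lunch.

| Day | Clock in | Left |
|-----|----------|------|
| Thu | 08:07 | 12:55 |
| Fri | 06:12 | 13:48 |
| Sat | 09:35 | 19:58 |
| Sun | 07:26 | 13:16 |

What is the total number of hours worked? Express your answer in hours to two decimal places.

Thu: 08:07–12:55 = 4 h 48 min; less 30 min break → 4 h 18 min
Fri: 06:12–13:48 = 7 h 36 min; less 30 min break → 7 h 6 min
Sat: 09:35–19:58 = 10 h 23 min; less 30 min break → 9 h 53 min
Sun: 07:26–13:16 = 5 h 50 min; less 30 min break → 5 h 20 min
Total: 4 h 18 min + 7 h 6 min + 9 h 53 min + 5 h 20 min = 26 h 37 min.

26.62 hours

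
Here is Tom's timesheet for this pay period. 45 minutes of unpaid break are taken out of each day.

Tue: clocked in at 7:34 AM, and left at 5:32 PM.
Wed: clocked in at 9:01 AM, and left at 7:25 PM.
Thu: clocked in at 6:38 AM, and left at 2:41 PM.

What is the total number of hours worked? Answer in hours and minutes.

Tue: 7:34 AM–5:32 PM = 9 h 58 min; less 45 min break → 9 h 13 min
Wed: 9:01 AM–7:25 PM = 10 h 24 min; less 45 min break → 9 h 39 min
Thu: 6:38 AM–2:41 PM = 8 h 3 min; less 45 min break → 7 h 18 min
Total: 9 h 13 min + 9 h 39 min + 7 h 18 min = 26 h 10 min.

26 h 10 min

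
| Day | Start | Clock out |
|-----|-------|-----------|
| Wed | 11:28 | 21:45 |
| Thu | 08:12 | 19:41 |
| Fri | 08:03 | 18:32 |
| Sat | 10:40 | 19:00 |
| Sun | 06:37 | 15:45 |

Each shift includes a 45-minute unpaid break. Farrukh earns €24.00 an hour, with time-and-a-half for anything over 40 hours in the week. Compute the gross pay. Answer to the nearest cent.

€1174.80

Wed: 11:28–21:45 = 10 h 17 min; less 45 min break → 9 h 32 min
Thu: 08:12–19:41 = 11 h 29 min; less 45 min break → 10 h 44 min
Fri: 08:03–18:32 = 10 h 29 min; less 45 min break → 9 h 44 min
Sat: 10:40–19:00 = 8 h 20 min; less 45 min break → 7 h 35 min
Sun: 06:37–15:45 = 9 h 8 min; less 45 min break → 8 h 23 min
Total worked: 45 h 58 min = 2758 min.
Regular 40 h 0 min = 2400 min at €24.00/h; overtime 5 h 58 min = 358 min at €36.00/h.
Pay = (2400 × €24.00 + 358 × €36.00) ÷ 60 = €1174.80.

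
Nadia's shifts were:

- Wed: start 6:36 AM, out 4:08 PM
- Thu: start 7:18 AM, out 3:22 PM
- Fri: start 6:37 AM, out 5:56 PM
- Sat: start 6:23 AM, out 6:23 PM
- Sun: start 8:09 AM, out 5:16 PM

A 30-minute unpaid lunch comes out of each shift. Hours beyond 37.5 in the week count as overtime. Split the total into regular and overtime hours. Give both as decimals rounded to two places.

Regular 37.50 hours, overtime 10.03 hours

Wed: 6:36 AM–4:08 PM = 9 h 32 min; less 30 min break → 9 h 2 min
Thu: 7:18 AM–3:22 PM = 8 h 4 min; less 30 min break → 7 h 34 min
Fri: 6:37 AM–5:56 PM = 11 h 19 min; less 30 min break → 10 h 49 min
Sat: 6:23 AM–6:23 PM = 12 h 0 min; less 30 min break → 11 h 30 min
Sun: 8:09 AM–5:16 PM = 9 h 7 min; less 30 min break → 8 h 37 min
Total worked: 47 h 32 min = 47.53 h.
Threshold 37.5 h → overtime 10 h 2 min, regular 37 h 30 min.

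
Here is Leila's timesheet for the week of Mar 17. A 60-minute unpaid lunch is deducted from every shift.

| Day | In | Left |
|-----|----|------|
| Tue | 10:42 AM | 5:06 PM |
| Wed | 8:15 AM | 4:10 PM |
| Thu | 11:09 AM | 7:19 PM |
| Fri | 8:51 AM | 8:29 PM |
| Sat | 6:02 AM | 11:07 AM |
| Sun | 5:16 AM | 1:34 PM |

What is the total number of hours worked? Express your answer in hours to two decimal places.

41.50 hours

Tue: 10:42 AM–5:06 PM = 6 h 24 min; less 60 min break → 5 h 24 min
Wed: 8:15 AM–4:10 PM = 7 h 55 min; less 60 min break → 6 h 55 min
Thu: 11:09 AM–7:19 PM = 8 h 10 min; less 60 min break → 7 h 10 min
Fri: 8:51 AM–8:29 PM = 11 h 38 min; less 60 min break → 10 h 38 min
Sat: 6:02 AM–11:07 AM = 5 h 5 min; less 60 min break → 4 h 5 min
Sun: 5:16 AM–1:34 PM = 8 h 18 min; less 60 min break → 7 h 18 min
Total: 5 h 24 min + 6 h 55 min + 7 h 10 min + 10 h 38 min + 4 h 5 min + 7 h 18 min = 41 h 30 min.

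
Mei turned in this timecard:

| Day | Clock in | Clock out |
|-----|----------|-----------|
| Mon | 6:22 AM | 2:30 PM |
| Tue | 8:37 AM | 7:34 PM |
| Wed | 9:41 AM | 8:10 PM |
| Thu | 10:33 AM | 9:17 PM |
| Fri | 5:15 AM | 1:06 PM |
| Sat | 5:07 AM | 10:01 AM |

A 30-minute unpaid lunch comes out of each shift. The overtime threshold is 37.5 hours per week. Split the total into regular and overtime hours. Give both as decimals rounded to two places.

Mon: 6:22 AM–2:30 PM = 8 h 8 min; less 30 min break → 7 h 38 min
Tue: 8:37 AM–7:34 PM = 10 h 57 min; less 30 min break → 10 h 27 min
Wed: 9:41 AM–8:10 PM = 10 h 29 min; less 30 min break → 9 h 59 min
Thu: 10:33 AM–9:17 PM = 10 h 44 min; less 30 min break → 10 h 14 min
Fri: 5:15 AM–1:06 PM = 7 h 51 min; less 30 min break → 7 h 21 min
Sat: 5:07 AM–10:01 AM = 4 h 54 min; less 30 min break → 4 h 24 min
Total worked: 50 h 3 min = 50.05 h.
Threshold 37.5 h → overtime 12 h 33 min, regular 37 h 30 min.

Regular 37.50 hours, overtime 12.55 hours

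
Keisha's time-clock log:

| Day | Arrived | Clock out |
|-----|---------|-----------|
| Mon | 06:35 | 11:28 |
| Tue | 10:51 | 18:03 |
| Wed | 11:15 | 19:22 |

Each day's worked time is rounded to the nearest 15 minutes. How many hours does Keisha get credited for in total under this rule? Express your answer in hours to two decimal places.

20.25 hours

Mon: 06:35–11:28 = 4 h 53 min → rounds to 5 h 0 min
Tue: 10:51–18:03 = 7 h 12 min → rounds to 7 h 15 min
Wed: 11:15–19:22 = 8 h 7 min → rounds to 8 h 0 min
Total credited: 20 h 15 min.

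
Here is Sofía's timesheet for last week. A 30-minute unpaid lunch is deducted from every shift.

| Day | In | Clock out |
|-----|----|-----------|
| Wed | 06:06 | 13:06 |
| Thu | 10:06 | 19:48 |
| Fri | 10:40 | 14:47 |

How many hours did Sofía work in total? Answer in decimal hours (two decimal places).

Wed: 06:06–13:06 = 7 h 0 min; less 30 min break → 6 h 30 min
Thu: 10:06–19:48 = 9 h 42 min; less 30 min break → 9 h 12 min
Fri: 10:40–14:47 = 4 h 7 min; less 30 min break → 3 h 37 min
Total: 6 h 30 min + 9 h 12 min + 3 h 37 min = 19 h 19 min.

19.32 hours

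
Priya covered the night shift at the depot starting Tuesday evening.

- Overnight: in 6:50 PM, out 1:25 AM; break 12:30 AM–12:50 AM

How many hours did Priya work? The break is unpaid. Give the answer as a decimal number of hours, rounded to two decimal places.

6.25 hours

Overnight: 6:50 PM → midnight = 5 h 10 min; midnight → 1:25 AM = 1 h 25 min; span 6 h 35 min; less 20 min break → 6 h 15 min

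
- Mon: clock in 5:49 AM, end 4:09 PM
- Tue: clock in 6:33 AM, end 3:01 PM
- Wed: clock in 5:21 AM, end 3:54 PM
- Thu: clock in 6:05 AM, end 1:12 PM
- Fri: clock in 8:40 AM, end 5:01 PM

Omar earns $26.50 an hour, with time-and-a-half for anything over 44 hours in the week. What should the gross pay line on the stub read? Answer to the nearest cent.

$1198.46

Mon: 5:49 AM–4:09 PM = 10 h 20 min
Tue: 6:33 AM–3:01 PM = 8 h 28 min
Wed: 5:21 AM–3:54 PM = 10 h 33 min
Thu: 6:05 AM–1:12 PM = 7 h 7 min
Fri: 8:40 AM–5:01 PM = 8 h 21 min
Total worked: 44 h 49 min = 2689 min.
Regular 44 h 0 min = 2640 min at $26.50/h; overtime 0 h 49 min = 49 min at $39.75/h.
Pay = (2640 × $26.50 + 49 × $39.75) ÷ 60 = $1198.46.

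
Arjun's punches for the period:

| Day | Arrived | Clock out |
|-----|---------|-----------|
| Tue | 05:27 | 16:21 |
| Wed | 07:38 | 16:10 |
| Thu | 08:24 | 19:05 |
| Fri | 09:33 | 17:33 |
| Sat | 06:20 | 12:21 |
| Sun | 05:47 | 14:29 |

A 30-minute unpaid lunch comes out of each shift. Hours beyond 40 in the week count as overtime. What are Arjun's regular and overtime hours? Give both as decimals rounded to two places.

Tue: 05:27–16:21 = 10 h 54 min; less 30 min break → 10 h 24 min
Wed: 07:38–16:10 = 8 h 32 min; less 30 min break → 8 h 2 min
Thu: 08:24–19:05 = 10 h 41 min; less 30 min break → 10 h 11 min
Fri: 09:33–17:33 = 8 h 0 min; less 30 min break → 7 h 30 min
Sat: 06:20–12:21 = 6 h 1 min; less 30 min break → 5 h 31 min
Sun: 05:47–14:29 = 8 h 42 min; less 30 min break → 8 h 12 min
Total worked: 49 h 50 min = 49.83 h.
Threshold 40 h → overtime 9 h 50 min, regular 40 h 0 min.

Regular 40.00 hours, overtime 9.83 hours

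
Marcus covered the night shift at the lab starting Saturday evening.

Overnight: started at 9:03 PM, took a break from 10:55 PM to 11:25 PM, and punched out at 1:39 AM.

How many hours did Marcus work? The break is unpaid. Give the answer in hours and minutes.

4 h 6 min

Overnight: 9:03 PM → midnight = 2 h 57 min; midnight → 1:39 AM = 1 h 39 min; span 4 h 36 min; less 30 min break → 4 h 6 min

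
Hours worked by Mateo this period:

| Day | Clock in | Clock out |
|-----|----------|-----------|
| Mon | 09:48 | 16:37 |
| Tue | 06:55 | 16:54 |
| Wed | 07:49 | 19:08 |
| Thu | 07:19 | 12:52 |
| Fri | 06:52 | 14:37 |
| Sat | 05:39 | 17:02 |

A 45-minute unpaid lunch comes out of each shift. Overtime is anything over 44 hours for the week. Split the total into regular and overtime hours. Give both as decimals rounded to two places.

Mon: 09:48–16:37 = 6 h 49 min; less 45 min break → 6 h 4 min
Tue: 06:55–16:54 = 9 h 59 min; less 45 min break → 9 h 14 min
Wed: 07:49–19:08 = 11 h 19 min; less 45 min break → 10 h 34 min
Thu: 07:19–12:52 = 5 h 33 min; less 45 min break → 4 h 48 min
Fri: 06:52–14:37 = 7 h 45 min; less 45 min break → 7 h 0 min
Sat: 05:39–17:02 = 11 h 23 min; less 45 min break → 10 h 38 min
Total worked: 48 h 18 min = 48.30 h.
Threshold 44 h → overtime 4 h 18 min, regular 44 h 0 min.

Regular 44.00 hours, overtime 4.30 hours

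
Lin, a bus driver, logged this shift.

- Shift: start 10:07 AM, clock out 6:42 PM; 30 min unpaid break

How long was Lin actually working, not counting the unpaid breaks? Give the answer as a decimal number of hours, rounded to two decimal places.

Shift: 10:07 AM–6:42 PM = 8 h 35 min; less 30 min break → 8 h 5 min

8.08 hours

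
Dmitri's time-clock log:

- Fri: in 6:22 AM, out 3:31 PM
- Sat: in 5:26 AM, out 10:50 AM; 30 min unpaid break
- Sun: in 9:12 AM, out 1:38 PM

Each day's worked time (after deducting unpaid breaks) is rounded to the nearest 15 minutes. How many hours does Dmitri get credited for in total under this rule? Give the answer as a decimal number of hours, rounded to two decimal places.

Fri: 6:22 AM–3:31 PM = 9 h 9 min → rounds to 9 h 15 min
Sat: 5:26 AM–10:50 AM = 5 h 24 min − 30 min = 4 h 54 min → rounds to 5 h 0 min
Sun: 9:12 AM–1:38 PM = 4 h 26 min → rounds to 4 h 30 min
Total credited: 18 h 45 min.

18.75 hours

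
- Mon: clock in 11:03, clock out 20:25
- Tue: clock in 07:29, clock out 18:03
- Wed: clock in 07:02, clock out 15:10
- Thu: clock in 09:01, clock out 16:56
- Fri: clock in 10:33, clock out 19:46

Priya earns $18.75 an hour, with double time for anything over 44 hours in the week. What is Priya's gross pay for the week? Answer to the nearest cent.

Mon: 11:03–20:25 = 9 h 22 min
Tue: 07:29–18:03 = 10 h 34 min
Wed: 07:02–15:10 = 8 h 8 min
Thu: 09:01–16:56 = 7 h 55 min
Fri: 10:33–19:46 = 9 h 13 min
Total worked: 45 h 12 min = 2712 min.
Regular 44 h 0 min = 2640 min at $18.75/h; overtime 1 h 12 min = 72 min at $37.50/h.
Pay = (2640 × $18.75 + 72 × $37.50) ÷ 60 = $870.00.

$870.00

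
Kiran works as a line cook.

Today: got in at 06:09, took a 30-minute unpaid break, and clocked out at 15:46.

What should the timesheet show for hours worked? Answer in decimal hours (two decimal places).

9.12 hours

Today: 06:09–15:46 = 9 h 37 min; less 30 min break → 9 h 7 min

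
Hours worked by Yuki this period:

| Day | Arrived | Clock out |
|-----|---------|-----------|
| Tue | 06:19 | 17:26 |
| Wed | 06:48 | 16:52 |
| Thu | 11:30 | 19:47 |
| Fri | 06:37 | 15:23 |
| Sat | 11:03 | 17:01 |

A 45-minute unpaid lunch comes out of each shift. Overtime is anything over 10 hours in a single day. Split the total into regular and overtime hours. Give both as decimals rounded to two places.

Regular 40.08 hours, overtime 0.37 hours

Tue: 06:19–17:26 = 11 h 7 min; less 45 min break → 10 h 22 min
Wed: 06:48–16:52 = 10 h 4 min; less 45 min break → 9 h 19 min
Thu: 11:30–19:47 = 8 h 17 min; less 45 min break → 7 h 32 min
Fri: 06:37–15:23 = 8 h 46 min; less 45 min break → 8 h 1 min
Sat: 11:03–17:01 = 5 h 58 min; less 45 min break → 5 h 13 min
Tue reg 10 h 0 min / OT 0 h 22 min; Wed reg 9 h 19 min / OT 0 h 0 min; Thu reg 7 h 32 min / OT 0 h 0 min; Fri reg 8 h 1 min / OT 0 h 0 min; Sat reg 5 h 13 min / OT 0 h 0 min.
Totals: regular 40 h 5 min, overtime 0 h 22 min.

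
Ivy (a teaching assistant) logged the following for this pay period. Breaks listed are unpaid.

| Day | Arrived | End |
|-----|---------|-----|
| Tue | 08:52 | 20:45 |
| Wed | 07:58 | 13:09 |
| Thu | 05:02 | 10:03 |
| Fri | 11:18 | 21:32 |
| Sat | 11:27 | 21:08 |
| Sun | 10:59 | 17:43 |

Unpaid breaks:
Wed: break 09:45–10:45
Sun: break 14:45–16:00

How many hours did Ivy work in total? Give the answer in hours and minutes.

Tue: 08:52–20:45 = 11 h 53 min
Wed: 07:58–13:09 = 5 h 11 min; less 60 min break → 4 h 11 min
Thu: 05:02–10:03 = 5 h 1 min
Fri: 11:18–21:32 = 10 h 14 min
Sat: 11:27–21:08 = 9 h 41 min
Sun: 10:59–17:43 = 6 h 44 min; less 75 min break → 5 h 29 min
Total: 11 h 53 min + 4 h 11 min + 5 h 1 min + 10 h 14 min + 9 h 41 min + 5 h 29 min = 46 h 29 min.

46 h 29 min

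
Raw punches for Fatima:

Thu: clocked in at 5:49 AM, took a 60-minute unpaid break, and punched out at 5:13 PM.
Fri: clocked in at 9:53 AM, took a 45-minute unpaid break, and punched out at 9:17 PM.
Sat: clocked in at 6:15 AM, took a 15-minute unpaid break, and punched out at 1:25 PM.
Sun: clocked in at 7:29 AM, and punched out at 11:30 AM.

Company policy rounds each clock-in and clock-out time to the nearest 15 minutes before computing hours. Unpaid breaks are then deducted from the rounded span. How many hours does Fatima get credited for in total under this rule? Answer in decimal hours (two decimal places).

Thu: in 5:49 AM→5:45 AM, out 5:13 PM→5:15 PM; 11 h 30 min − 60 min = 10 h 30 min
Fri: in 9:53 AM→10:00 AM, out 9:17 PM→9:15 PM; 11 h 15 min − 45 min = 10 h 30 min
Sat: in 6:15 AM→6:15 AM, out 1:25 PM→1:30 PM; 7 h 15 min − 15 min = 7 h 0 min
Sun: in 7:29 AM→7:30 AM, out 11:30 AM→11:30 AM; 4 h 0 min
Total credited: 32 h 0 min.

32.00 hours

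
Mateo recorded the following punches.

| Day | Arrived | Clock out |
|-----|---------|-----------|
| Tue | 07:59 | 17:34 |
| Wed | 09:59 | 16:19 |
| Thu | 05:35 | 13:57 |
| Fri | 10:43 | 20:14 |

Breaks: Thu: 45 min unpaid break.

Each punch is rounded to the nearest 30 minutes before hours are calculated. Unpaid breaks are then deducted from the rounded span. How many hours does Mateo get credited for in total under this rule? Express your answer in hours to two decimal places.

Tue: in 07:59→08:00, out 17:34→17:30; 9 h 30 min
Wed: in 09:59→10:00, out 16:19→16:30; 6 h 30 min
Thu: in 05:35→05:30, out 13:57→14:00; 8 h 30 min − 45 min = 7 h 45 min
Fri: in 10:43→10:30, out 20:14→20:00; 9 h 30 min
Total credited: 33 h 15 min.

33.25 hours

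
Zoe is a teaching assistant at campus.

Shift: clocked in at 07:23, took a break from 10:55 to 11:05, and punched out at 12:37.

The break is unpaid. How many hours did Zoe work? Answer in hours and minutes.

Shift: 07:23–12:37 = 5 h 14 min; less 10 min break → 5 h 4 min

5 h 4 min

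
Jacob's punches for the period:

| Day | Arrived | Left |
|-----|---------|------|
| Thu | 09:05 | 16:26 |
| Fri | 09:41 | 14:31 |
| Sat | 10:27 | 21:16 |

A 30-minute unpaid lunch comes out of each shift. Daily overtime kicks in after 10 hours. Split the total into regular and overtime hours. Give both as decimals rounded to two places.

Regular 21.18 hours, overtime 0.32 hours

Thu: 09:05–16:26 = 7 h 21 min; less 30 min break → 6 h 51 min
Fri: 09:41–14:31 = 4 h 50 min; less 30 min break → 4 h 20 min
Sat: 10:27–21:16 = 10 h 49 min; less 30 min break → 10 h 19 min
Thu reg 6 h 51 min / OT 0 h 0 min; Fri reg 4 h 20 min / OT 0 h 0 min; Sat reg 10 h 0 min / OT 0 h 19 min.
Totals: regular 21 h 11 min, overtime 0 h 19 min.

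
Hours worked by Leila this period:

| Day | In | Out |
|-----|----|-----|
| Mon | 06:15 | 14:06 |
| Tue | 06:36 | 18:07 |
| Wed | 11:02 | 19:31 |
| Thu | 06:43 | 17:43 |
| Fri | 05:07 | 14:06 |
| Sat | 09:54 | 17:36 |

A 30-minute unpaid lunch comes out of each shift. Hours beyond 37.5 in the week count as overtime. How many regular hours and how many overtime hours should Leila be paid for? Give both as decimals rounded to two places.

Regular 37.50 hours, overtime 15.03 hours

Mon: 06:15–14:06 = 7 h 51 min; less 30 min break → 7 h 21 min
Tue: 06:36–18:07 = 11 h 31 min; less 30 min break → 11 h 1 min
Wed: 11:02–19:31 = 8 h 29 min; less 30 min break → 7 h 59 min
Thu: 06:43–17:43 = 11 h 0 min; less 30 min break → 10 h 30 min
Fri: 05:07–14:06 = 8 h 59 min; less 30 min break → 8 h 29 min
Sat: 09:54–17:36 = 7 h 42 min; less 30 min break → 7 h 12 min
Total worked: 52 h 32 min = 52.53 h.
Threshold 37.5 h → overtime 15 h 2 min, regular 37 h 30 min.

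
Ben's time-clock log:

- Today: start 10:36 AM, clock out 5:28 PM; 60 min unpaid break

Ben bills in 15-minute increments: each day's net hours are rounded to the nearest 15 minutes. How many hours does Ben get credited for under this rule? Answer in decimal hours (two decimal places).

Today: 10:36 AM–5:28 PM = 6 h 52 min − 60 min = 5 h 52 min → rounds to 5 h 45 min

5.75 hours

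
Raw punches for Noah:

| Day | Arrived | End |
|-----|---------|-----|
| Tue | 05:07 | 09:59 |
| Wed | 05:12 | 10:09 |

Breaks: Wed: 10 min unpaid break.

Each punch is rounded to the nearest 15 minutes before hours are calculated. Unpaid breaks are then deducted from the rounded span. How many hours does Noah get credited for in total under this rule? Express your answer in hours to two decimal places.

Tue: in 05:07→05:00, out 09:59→10:00; 5 h 0 min
Wed: in 05:12→05:15, out 10:09→10:15; 5 h 0 min − 10 min = 4 h 50 min
Total credited: 9 h 50 min.

9.83 hours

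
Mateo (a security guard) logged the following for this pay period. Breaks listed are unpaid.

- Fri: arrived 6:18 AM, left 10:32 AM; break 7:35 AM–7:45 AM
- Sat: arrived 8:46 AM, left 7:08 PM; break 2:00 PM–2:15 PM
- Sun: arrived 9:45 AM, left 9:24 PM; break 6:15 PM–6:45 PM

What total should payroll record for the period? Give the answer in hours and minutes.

25 h 20 min

Fri: 6:18 AM–10:32 AM = 4 h 14 min; less 10 min break → 4 h 4 min
Sat: 8:46 AM–7:08 PM = 10 h 22 min; less 15 min break → 10 h 7 min
Sun: 9:45 AM–9:24 PM = 11 h 39 min; less 30 min break → 11 h 9 min
Total: 4 h 4 min + 10 h 7 min + 11 h 9 min = 25 h 20 min.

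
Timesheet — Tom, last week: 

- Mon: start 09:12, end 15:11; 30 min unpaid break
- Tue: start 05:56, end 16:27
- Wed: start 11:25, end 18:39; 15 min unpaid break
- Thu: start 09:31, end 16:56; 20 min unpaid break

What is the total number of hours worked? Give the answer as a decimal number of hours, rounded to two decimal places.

30.07 hours

Mon: 09:12–15:11 = 5 h 59 min; less 30 min break → 5 h 29 min
Tue: 05:56–16:27 = 10 h 31 min
Wed: 11:25–18:39 = 7 h 14 min; less 15 min break → 6 h 59 min
Thu: 09:31–16:56 = 7 h 25 min; less 20 min break → 7 h 5 min
Total: 5 h 29 min + 10 h 31 min + 6 h 59 min + 7 h 5 min = 30 h 4 min.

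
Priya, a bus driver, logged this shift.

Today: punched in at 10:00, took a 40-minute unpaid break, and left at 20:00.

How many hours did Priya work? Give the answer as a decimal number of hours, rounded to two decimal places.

9.33 hours

Today: 10:00–20:00 = 10 h 0 min; less 40 min break → 9 h 20 min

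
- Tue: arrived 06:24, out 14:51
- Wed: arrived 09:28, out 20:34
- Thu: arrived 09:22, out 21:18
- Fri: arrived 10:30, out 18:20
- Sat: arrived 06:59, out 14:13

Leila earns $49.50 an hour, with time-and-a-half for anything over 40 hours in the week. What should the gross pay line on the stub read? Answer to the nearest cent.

Tue: 06:24–14:51 = 8 h 27 min
Wed: 09:28–20:34 = 11 h 6 min
Thu: 09:22–21:18 = 11 h 56 min
Fri: 10:30–18:20 = 7 h 50 min
Sat: 06:59–14:13 = 7 h 14 min
Total worked: 46 h 33 min = 2793 min.
Regular 40 h 0 min = 2400 min at $49.50/h; overtime 6 h 33 min = 393 min at $74.25/h.
Pay = (2400 × $49.50 + 393 × $74.25) ÷ 60 = $2466.34.

$2466.34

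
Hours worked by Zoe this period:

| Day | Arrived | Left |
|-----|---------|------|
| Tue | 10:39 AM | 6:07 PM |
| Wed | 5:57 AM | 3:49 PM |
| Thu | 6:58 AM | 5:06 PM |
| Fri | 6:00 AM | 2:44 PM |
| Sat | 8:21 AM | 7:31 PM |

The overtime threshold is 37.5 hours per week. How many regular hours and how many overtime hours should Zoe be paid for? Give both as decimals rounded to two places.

Tue: 10:39 AM–6:07 PM = 7 h 28 min
Wed: 5:57 AM–3:49 PM = 9 h 52 min
Thu: 6:58 AM–5:06 PM = 10 h 8 min
Fri: 6:00 AM–2:44 PM = 8 h 44 min
Sat: 8:21 AM–7:31 PM = 11 h 10 min
Total worked: 47 h 22 min = 47.37 h.
Threshold 37.5 h → overtime 9 h 52 min, regular 37 h 30 min.

Regular 37.50 hours, overtime 9.87 hours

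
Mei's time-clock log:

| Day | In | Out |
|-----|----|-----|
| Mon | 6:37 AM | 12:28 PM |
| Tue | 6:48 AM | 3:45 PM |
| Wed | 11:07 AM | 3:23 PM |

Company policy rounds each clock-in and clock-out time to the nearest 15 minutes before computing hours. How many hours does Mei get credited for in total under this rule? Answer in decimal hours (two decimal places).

19.50 hours

Mon: in 6:37 AM→6:30 AM, out 12:28 PM→12:30 PM; 6 h 0 min
Tue: in 6:48 AM→6:45 AM, out 3:45 PM→3:45 PM; 9 h 0 min
Wed: in 11:07 AM→11:00 AM, out 3:23 PM→3:30 PM; 4 h 30 min
Total credited: 19 h 30 min.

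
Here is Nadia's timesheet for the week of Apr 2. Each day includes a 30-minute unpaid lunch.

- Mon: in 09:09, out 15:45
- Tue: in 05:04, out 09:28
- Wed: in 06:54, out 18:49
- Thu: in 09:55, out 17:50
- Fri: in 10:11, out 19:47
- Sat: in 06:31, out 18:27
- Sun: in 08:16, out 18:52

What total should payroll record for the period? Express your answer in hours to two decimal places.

59.47 hours

Mon: 09:09–15:45 = 6 h 36 min; less 30 min break → 6 h 6 min
Tue: 05:04–09:28 = 4 h 24 min; less 30 min break → 3 h 54 min
Wed: 06:54–18:49 = 11 h 55 min; less 30 min break → 11 h 25 min
Thu: 09:55–17:50 = 7 h 55 min; less 30 min break → 7 h 25 min
Fri: 10:11–19:47 = 9 h 36 min; less 30 min break → 9 h 6 min
Sat: 06:31–18:27 = 11 h 56 min; less 30 min break → 11 h 26 min
Sun: 08:16–18:52 = 10 h 36 min; less 30 min break → 10 h 6 min
Total: 6 h 6 min + 3 h 54 min + 11 h 25 min + 7 h 25 min + 9 h 6 min + 11 h 26 min + 10 h 6 min = 59 h 28 min.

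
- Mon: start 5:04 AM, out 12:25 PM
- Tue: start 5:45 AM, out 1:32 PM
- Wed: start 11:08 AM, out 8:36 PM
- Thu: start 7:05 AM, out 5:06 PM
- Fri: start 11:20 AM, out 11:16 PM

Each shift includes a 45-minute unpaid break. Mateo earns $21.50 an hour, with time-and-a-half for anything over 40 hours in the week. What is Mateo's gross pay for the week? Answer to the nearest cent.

Mon: 5:04 AM–12:25 PM = 7 h 21 min; less 45 min break → 6 h 36 min
Tue: 5:45 AM–1:32 PM = 7 h 47 min; less 45 min break → 7 h 2 min
Wed: 11:08 AM–8:36 PM = 9 h 28 min; less 45 min break → 8 h 43 min
Thu: 7:05 AM–5:06 PM = 10 h 1 min; less 45 min break → 9 h 16 min
Fri: 11:20 AM–11:16 PM = 11 h 56 min; less 45 min break → 11 h 11 min
Total worked: 42 h 48 min = 2568 min.
Regular 40 h 0 min = 2400 min at $21.50/h; overtime 2 h 48 min = 168 min at $32.25/h.
Pay = (2400 × $21.50 + 168 × $32.25) ÷ 60 = $950.30.

$950.30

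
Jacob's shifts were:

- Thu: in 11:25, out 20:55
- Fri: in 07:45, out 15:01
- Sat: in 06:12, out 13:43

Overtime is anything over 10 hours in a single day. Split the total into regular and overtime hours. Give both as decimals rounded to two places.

Thu: 11:25–20:55 = 9 h 30 min
Fri: 07:45–15:01 = 7 h 16 min
Sat: 06:12–13:43 = 7 h 31 min
Thu reg 9 h 30 min / OT 0 h 0 min; Fri reg 7 h 16 min / OT 0 h 0 min; Sat reg 7 h 31 min / OT 0 h 0 min.
Totals: regular 24 h 17 min, overtime 0 h 0 min.

Regular 24.28 hours, overtime 0.00 hours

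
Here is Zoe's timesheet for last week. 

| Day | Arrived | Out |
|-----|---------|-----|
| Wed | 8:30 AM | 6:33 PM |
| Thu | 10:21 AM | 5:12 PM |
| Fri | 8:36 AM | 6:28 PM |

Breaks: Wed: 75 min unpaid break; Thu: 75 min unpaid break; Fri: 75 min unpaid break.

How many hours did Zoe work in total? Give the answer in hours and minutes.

23 h 1 min

Wed: 8:30 AM–6:33 PM = 10 h 3 min; less 75 min break → 8 h 48 min
Thu: 10:21 AM–5:12 PM = 6 h 51 min; less 75 min break → 5 h 36 min
Fri: 8:36 AM–6:28 PM = 9 h 52 min; less 75 min break → 8 h 37 min
Total: 8 h 48 min + 5 h 36 min + 8 h 37 min = 23 h 1 min.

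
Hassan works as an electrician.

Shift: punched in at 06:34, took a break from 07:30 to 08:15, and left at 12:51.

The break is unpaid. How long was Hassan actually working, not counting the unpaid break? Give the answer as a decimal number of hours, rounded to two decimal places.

5.53 hours

Shift: 06:34–12:51 = 6 h 17 min; less 45 min break → 5 h 32 min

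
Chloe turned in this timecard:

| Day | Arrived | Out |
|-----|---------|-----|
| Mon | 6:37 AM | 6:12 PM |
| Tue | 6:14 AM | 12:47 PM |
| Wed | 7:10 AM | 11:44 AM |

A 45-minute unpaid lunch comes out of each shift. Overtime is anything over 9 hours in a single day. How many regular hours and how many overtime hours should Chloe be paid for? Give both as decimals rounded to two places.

Regular 18.62 hours, overtime 1.83 hours

Mon: 6:37 AM–6:12 PM = 11 h 35 min; less 45 min break → 10 h 50 min
Tue: 6:14 AM–12:47 PM = 6 h 33 min; less 45 min break → 5 h 48 min
Wed: 7:10 AM–11:44 AM = 4 h 34 min; less 45 min break → 3 h 49 min
Mon reg 9 h 0 min / OT 1 h 50 min; Tue reg 5 h 48 min / OT 0 h 0 min; Wed reg 3 h 49 min / OT 0 h 0 min.
Totals: regular 18 h 37 min, overtime 1 h 50 min.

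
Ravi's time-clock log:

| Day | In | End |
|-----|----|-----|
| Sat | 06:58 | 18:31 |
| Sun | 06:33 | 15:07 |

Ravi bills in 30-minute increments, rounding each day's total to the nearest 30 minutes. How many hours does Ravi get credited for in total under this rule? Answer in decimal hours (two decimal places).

Sat: 06:58–18:31 = 11 h 33 min → rounds to 11 h 30 min
Sun: 06:33–15:07 = 8 h 34 min → rounds to 8 h 30 min
Total credited: 20 h 0 min.

20.00 hours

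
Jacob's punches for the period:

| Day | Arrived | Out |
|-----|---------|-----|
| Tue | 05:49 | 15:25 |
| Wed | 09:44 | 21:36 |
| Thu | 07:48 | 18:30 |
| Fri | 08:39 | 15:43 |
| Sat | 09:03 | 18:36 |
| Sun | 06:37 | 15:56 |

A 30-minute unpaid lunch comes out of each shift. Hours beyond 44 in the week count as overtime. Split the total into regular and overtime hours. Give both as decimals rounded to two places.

Regular 44.00 hours, overtime 11.10 hours

Tue: 05:49–15:25 = 9 h 36 min; less 30 min break → 9 h 6 min
Wed: 09:44–21:36 = 11 h 52 min; less 30 min break → 11 h 22 min
Thu: 07:48–18:30 = 10 h 42 min; less 30 min break → 10 h 12 min
Fri: 08:39–15:43 = 7 h 4 min; less 30 min break → 6 h 34 min
Sat: 09:03–18:36 = 9 h 33 min; less 30 min break → 9 h 3 min
Sun: 06:37–15:56 = 9 h 19 min; less 30 min break → 8 h 49 min
Total worked: 55 h 6 min = 55.10 h.
Threshold 44 h → overtime 11 h 6 min, regular 44 h 0 min.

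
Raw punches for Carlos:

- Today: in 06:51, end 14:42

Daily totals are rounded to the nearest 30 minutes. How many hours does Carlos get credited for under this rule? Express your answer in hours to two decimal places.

8.00 hours

Today: 06:51–14:42 = 7 h 51 min → rounds to 8 h 0 min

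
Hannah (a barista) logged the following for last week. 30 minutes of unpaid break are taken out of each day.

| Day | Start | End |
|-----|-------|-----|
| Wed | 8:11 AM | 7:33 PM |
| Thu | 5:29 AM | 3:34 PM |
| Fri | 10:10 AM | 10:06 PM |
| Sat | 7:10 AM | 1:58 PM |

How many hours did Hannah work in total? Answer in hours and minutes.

Wed: 8:11 AM–7:33 PM = 11 h 22 min; less 30 min break → 10 h 52 min
Thu: 5:29 AM–3:34 PM = 10 h 5 min; less 30 min break → 9 h 35 min
Fri: 10:10 AM–10:06 PM = 11 h 56 min; less 30 min break → 11 h 26 min
Sat: 7:10 AM–1:58 PM = 6 h 48 min; less 30 min break → 6 h 18 min
Total: 10 h 52 min + 9 h 35 min + 11 h 26 min + 6 h 18 min = 38 h 11 min.

38 h 11 min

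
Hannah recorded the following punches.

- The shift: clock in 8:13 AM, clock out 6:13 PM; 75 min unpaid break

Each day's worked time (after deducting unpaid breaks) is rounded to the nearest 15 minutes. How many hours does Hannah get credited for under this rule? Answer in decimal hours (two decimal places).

8.75 hours

The shift: 8:13 AM–6:13 PM = 10 h 0 min − 75 min = 8 h 45 min → rounds to 8 h 45 min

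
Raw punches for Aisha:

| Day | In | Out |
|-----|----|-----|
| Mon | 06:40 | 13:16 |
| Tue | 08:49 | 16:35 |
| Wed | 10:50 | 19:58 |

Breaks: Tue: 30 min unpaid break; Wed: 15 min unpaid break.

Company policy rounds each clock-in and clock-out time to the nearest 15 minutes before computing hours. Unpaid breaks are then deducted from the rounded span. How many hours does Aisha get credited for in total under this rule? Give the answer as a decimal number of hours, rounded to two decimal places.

22.75 hours

Mon: in 06:40→06:45, out 13:16→13:15; 6 h 30 min
Tue: in 08:49→08:45, out 16:35→16:30; 7 h 45 min − 30 min = 7 h 15 min
Wed: in 10:50→10:45, out 19:58→20:00; 9 h 15 min − 15 min = 9 h 0 min
Total credited: 22 h 45 min.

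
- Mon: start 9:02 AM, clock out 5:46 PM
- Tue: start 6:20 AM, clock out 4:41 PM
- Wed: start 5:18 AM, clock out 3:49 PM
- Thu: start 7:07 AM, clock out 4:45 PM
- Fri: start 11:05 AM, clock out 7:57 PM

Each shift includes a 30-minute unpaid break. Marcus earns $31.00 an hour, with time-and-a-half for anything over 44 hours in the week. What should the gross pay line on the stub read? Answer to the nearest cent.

Mon: 9:02 AM–5:46 PM = 8 h 44 min; less 30 min break → 8 h 14 min
Tue: 6:20 AM–4:41 PM = 10 h 21 min; less 30 min break → 9 h 51 min
Wed: 5:18 AM–3:49 PM = 10 h 31 min; less 30 min break → 10 h 1 min
Thu: 7:07 AM–4:45 PM = 9 h 38 min; less 30 min break → 9 h 8 min
Fri: 11:05 AM–7:57 PM = 8 h 52 min; less 30 min break → 8 h 22 min
Total worked: 45 h 36 min = 2736 min.
Regular 44 h 0 min = 2640 min at $31.00/h; overtime 1 h 36 min = 96 min at $46.50/h.
Pay = (2640 × $31.00 + 96 × $46.50) ÷ 60 = $1438.40.

$1438.40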